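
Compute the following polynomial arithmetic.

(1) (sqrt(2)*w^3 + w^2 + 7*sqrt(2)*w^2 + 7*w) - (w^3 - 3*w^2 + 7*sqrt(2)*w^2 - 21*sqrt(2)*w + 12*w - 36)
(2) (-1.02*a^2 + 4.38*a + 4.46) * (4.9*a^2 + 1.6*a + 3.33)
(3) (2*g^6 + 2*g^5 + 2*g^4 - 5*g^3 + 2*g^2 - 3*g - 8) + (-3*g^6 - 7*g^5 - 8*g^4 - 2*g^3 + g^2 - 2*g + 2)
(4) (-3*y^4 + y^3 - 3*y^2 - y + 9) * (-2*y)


(1) = -w^3 + sqrt(2)*w^3 + 4*w^2 - 5*w + 21*sqrt(2)*w + 36
(2) = -4.998*a^4 + 19.83*a^3 + 25.4654*a^2 + 21.7214*a + 14.8518
(3) = -g^6 - 5*g^5 - 6*g^4 - 7*g^3 + 3*g^2 - 5*g - 6
(4) = 6*y^5 - 2*y^4 + 6*y^3 + 2*y^2 - 18*y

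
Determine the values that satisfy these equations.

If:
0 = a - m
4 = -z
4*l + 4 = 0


Then:
a = m
l = -1
z = -4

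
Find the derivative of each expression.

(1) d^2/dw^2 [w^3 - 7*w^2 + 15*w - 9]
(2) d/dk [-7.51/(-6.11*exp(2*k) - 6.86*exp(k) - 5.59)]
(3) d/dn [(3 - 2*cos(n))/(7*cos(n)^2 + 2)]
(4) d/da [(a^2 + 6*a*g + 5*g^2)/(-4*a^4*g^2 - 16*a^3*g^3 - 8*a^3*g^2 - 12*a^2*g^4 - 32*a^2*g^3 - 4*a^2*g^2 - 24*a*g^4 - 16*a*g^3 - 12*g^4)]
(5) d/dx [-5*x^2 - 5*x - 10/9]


(1) = 6*w - 14
(2) = (-91.7722*exp(k) - 51.5186)*exp(k)/(6.11*exp(2*k) + 6.86*exp(k) + 5.59)^2
(3) = 2*(-7*cos(n)^2 + 21*cos(n) + 2)*sin(n)/(7*sin(n)^2 - 9)^2
(4) = (a^2 + 9*a*g + 15*g^2 + g)/(2*g^2*(a^5 + 6*a^4*g + 3*a^4 + 9*a^3*g^2 + 18*a^3*g + 3*a^3 + 27*a^2*g^2 + 18*a^2*g + a^2 + 27*a*g^2 + 6*a*g + 9*g^2))
(5) = -10*x - 5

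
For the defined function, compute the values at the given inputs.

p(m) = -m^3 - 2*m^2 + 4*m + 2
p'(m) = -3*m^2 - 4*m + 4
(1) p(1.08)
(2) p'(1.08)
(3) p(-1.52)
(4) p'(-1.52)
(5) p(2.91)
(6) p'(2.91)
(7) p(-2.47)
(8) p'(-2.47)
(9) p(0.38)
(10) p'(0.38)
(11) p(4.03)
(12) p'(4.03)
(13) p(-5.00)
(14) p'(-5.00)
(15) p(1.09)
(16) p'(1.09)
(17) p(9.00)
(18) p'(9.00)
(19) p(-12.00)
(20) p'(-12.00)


(1) = 2.73
(2) = -3.82
(3) = -5.19
(4) = 3.15
(5) = -27.94
(6) = -33.04
(7) = -5.01
(8) = -4.42
(9) = 3.18
(10) = 2.05
(11) = -79.81
(12) = -60.84
(13) = 57.00
(14) = -51.00
(15) = 2.69
(16) = -3.92
(17) = -853.00
(18) = -275.00
(19) = 1394.00
(20) = -380.00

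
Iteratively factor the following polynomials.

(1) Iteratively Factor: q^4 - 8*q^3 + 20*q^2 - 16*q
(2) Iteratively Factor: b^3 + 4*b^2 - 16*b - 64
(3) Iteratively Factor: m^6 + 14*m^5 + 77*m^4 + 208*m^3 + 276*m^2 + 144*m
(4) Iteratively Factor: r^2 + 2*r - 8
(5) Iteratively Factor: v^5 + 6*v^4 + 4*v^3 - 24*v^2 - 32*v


(1) = (q)*(q^3 - 8*q^2 + 20*q - 16) = q*(q - 2)*(q^2 - 6*q + 8) = q*(q - 4)*(q - 2)*(q - 2)
(2) = (b + 4)*(b^2 - 16) = (b + 4)^2*(b - 4)
(3) = (m + 2)*(m^5 + 12*m^4 + 53*m^3 + 102*m^2 + 72*m) = (m + 2)*(m + 3)*(m^4 + 9*m^3 + 26*m^2 + 24*m) = m*(m + 2)*(m + 3)*(m^3 + 9*m^2 + 26*m + 24) = m*(m + 2)^2*(m + 3)*(m^2 + 7*m + 12) = m*(m + 2)^2*(m + 3)^2*(m + 4)
(4) = (r - 2)*(r + 4)
(5) = (v + 4)*(v^4 + 2*v^3 - 4*v^2 - 8*v) = (v - 2)*(v + 4)*(v^3 + 4*v^2 + 4*v) = v*(v - 2)*(v + 4)*(v^2 + 4*v + 4) = v*(v - 2)*(v + 2)*(v + 4)*(v + 2)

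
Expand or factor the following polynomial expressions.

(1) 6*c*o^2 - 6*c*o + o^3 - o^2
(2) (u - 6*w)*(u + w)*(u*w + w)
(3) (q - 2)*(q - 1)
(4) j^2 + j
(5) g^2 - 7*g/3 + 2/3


(1) = o*(6*c + o)*(o - 1)
(2) = u^3*w - 5*u^2*w^2 + u^2*w - 6*u*w^3 - 5*u*w^2 - 6*w^3
(3) = q^2 - 3*q + 2
(4) = j*(j + 1)
(5) = (g - 2)*(g - 1/3)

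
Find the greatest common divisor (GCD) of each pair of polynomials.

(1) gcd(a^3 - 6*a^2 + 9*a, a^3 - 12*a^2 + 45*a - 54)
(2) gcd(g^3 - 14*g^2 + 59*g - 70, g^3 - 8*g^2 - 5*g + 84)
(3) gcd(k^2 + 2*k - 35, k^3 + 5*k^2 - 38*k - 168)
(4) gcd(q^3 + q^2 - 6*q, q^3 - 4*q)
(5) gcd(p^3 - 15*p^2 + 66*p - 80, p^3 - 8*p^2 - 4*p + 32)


(1) = a^2 - 6*a + 9
(2) = g - 7
(3) = gcd((k - 5)*(k + 7), (k - 6)*(k + 4)*(k + 7)) = k + 7
(4) = q^2 - 2*q
(5) = gcd((p - 8)*(p - 5)*(p - 2), (p - 8)*(p - 2)*(p + 2)) = p^2 - 10*p + 16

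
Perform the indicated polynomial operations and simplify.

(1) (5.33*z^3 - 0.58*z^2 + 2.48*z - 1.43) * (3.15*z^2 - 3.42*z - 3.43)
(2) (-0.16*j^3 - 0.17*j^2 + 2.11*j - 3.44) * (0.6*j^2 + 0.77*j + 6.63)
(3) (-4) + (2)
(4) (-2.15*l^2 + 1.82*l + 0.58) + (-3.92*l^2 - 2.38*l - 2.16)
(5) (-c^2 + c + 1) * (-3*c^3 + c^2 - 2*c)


(1) = 16.7895*z^5 - 20.0556*z^4 - 8.4863*z^3 - 10.9967*z^2 - 3.6158*z + 4.9049
(2) = -0.096*j^5 - 0.2252*j^4 + 0.0743*j^3 - 1.5664*j^2 + 11.3405*j - 22.8072
(3) = -2
(4) = -6.07*l^2 - 0.56*l - 1.58
(5) = 3*c^5 - 4*c^4 - c^2 - 2*c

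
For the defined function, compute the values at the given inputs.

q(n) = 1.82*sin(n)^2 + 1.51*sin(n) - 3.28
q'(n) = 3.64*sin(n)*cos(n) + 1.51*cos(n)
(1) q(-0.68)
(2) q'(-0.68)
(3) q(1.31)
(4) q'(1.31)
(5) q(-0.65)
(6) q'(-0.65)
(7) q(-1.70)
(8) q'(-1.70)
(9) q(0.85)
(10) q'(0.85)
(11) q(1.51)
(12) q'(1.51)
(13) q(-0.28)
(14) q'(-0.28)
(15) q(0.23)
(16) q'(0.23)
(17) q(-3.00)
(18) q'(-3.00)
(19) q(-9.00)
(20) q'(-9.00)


(1) = -3.51
(2) = -0.61
(3) = -0.12
(4) = 1.30
(5) = -3.53
(6) = -0.55
(7) = -2.99
(8) = 0.27
(9) = -1.12
(10) = 2.80
(11) = 0.04
(12) = 0.31
(13) = -3.56
(14) = 0.48
(15) = -2.84
(16) = 2.28
(17) = -3.46
(18) = -0.99
(19) = -3.59
(20) = -0.01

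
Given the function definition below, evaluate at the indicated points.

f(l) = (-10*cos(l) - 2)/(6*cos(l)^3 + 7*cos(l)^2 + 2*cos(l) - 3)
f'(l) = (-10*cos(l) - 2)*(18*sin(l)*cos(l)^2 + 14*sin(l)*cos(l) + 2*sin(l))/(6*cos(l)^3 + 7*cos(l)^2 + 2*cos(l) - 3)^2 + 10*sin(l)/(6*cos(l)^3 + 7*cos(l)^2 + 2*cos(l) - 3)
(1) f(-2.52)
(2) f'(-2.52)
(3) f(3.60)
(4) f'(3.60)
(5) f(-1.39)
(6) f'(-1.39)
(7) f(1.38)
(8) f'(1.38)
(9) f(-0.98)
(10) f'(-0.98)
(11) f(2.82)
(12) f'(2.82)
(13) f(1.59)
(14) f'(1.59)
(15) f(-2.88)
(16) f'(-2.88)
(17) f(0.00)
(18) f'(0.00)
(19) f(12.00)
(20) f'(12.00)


(1) = -1.90
(2) = 0.94
(3) = -2.00
(4) = 0.28
(5) = 1.60
(6) = 7.50
(7) = 1.67
(8) = -7.96
(9) = -5.72
(10) = 48.98
(11) = -2.01
(12) = -0.01
(13) = 0.60
(14) = -3.63
(15) = -2.01
(16) = -0.04
(17) = -1.00
(18) = 0.00
(19) = -1.43
(20) = 2.08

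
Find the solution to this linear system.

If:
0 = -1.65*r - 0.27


Then:
r = -0.16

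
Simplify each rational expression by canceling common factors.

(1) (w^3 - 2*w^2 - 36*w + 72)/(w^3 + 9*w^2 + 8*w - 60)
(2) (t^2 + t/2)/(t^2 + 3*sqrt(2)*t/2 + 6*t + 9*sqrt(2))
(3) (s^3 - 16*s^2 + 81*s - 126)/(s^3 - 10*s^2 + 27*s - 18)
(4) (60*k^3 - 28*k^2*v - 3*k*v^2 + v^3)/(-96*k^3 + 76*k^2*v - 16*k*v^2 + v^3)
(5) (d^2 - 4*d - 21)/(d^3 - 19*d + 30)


(1) = (w - 6)/(w + 5)
(2) = (4*t^2 + 2*t)/(4*t^2 + t*(6*sqrt(2) + 24) + 36*sqrt(2))
(3) = (s - 7)/(s - 1)
(4) = (5*k + v)/(-8*k + v)
(5) = (d^2 - 4*d - 21)/(d^3 - 19*d + 30)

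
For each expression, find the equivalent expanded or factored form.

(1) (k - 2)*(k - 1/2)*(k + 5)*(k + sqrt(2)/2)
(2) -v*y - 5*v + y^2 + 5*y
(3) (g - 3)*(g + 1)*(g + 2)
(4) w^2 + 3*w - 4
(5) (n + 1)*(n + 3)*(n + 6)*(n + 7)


(1) = k^4 + sqrt(2)*k^3/2 + 5*k^3/2 - 23*k^2/2 + 5*sqrt(2)*k^2/4 - 23*sqrt(2)*k/4 + 5*k + 5*sqrt(2)/2
(2) = (-v + y)*(y + 5)
(3) = g^3 - 7*g - 6
(4) = (w - 1)*(w + 4)
(5) = n^4 + 17*n^3 + 97*n^2 + 207*n + 126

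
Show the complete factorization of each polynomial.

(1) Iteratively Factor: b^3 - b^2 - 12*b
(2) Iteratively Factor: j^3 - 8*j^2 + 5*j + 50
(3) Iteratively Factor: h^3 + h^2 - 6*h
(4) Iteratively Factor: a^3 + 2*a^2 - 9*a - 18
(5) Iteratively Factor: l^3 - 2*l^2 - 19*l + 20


(1) = (b + 3)*(b^2 - 4*b) = (b - 4)*(b + 3)*(b)
(2) = (j - 5)*(j^2 - 3*j - 10) = (j - 5)*(j + 2)*(j - 5)
(3) = (h - 2)*(h^2 + 3*h) = h*(h - 2)*(h + 3)
(4) = (a + 2)*(a^2 - 9) = (a - 3)*(a + 2)*(a + 3)
(5) = (l - 5)*(l^2 + 3*l - 4) = (l - 5)*(l - 1)*(l + 4)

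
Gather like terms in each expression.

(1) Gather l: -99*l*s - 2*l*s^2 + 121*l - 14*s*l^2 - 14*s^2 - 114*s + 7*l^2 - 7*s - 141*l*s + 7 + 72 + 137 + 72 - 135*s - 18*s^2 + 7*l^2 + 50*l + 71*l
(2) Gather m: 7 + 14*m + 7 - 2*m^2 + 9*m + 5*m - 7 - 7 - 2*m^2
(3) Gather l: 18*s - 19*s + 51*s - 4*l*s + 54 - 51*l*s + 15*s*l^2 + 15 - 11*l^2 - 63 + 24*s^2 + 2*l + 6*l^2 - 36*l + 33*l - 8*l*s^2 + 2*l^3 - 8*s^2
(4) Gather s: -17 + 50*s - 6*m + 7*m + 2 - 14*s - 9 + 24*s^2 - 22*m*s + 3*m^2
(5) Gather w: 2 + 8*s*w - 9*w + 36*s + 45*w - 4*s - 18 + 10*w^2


(1) = l^2*(14 - 14*s) + l*(-2*s^2 - 240*s + 242) - 32*s^2 - 256*s + 288
(2) = -4*m^2 + 28*m
(3) = 2*l^3 + l^2*(15*s - 5) + l*(-8*s^2 - 55*s - 1) + 16*s^2 + 50*s + 6
(4) = 3*m^2 + m + 24*s^2 + s*(36 - 22*m) - 24
(5) = 32*s + 10*w^2 + w*(8*s + 36) - 16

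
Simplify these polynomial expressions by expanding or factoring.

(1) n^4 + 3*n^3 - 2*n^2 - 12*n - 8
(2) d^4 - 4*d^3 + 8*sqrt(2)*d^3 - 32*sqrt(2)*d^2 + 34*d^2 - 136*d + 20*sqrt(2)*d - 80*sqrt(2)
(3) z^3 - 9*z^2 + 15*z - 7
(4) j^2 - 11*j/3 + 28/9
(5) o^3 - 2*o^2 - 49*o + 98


(1) = (n - 2)*(n + 1)*(n + 2)^2
(2) = (d - 4)*(d + sqrt(2))*(d + 2*sqrt(2))*(d + 5*sqrt(2))
(3) = (z - 7)*(z - 1)^2
(4) = (j - 7/3)*(j - 4/3)
(5) = (o - 7)*(o - 2)*(o + 7)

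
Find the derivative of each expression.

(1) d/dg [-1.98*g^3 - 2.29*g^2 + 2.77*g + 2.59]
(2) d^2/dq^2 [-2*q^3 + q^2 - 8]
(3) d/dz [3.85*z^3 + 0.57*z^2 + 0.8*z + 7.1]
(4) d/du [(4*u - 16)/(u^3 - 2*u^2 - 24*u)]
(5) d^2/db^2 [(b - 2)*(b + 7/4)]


(1) = -5.94*g^2 - 4.58*g + 2.77
(2) = 2 - 12*q
(3) = 11.55*z^2 + 1.14*z + 0.8
(4) = 8*(-u^3 + 7*u^2 - 8*u - 48)/(u^2*(u^4 - 4*u^3 - 44*u^2 + 96*u + 576))
(5) = 2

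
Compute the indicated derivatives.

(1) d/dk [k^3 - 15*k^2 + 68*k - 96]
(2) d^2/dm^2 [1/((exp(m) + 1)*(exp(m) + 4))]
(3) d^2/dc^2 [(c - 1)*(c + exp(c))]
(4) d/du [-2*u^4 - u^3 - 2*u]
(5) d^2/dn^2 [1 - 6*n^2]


(1) = 3*k^2 - 30*k + 68
(2) = (4*exp(3*m) + 15*exp(2*m) + 9*exp(m) - 20)*exp(m)/(exp(6*m) + 15*exp(5*m) + 87*exp(4*m) + 245*exp(3*m) + 348*exp(2*m) + 240*exp(m) + 64)
(3) = c*exp(c) + exp(c) + 2
(4) = -8*u^3 - 3*u^2 - 2
(5) = -12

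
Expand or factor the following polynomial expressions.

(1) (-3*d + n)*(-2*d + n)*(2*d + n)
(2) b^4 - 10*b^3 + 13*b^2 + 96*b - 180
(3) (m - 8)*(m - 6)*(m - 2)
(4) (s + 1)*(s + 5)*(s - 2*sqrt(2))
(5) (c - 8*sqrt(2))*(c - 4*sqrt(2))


(1) = 12*d^3 - 4*d^2*n - 3*d*n^2 + n^3
(2) = (b - 6)*(b - 5)*(b - 2)*(b + 3)
(3) = m^3 - 16*m^2 + 76*m - 96
(4) = s^3 - 2*sqrt(2)*s^2 + 6*s^2 - 12*sqrt(2)*s + 5*s - 10*sqrt(2)
(5) = c^2 - 12*sqrt(2)*c + 64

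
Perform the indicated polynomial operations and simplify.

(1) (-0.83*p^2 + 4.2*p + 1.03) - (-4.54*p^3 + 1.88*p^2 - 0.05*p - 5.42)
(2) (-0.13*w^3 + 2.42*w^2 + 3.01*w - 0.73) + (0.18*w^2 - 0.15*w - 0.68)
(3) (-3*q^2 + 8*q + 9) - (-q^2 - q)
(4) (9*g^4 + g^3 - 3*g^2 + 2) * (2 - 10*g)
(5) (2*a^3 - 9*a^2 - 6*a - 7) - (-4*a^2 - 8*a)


(1) = 4.54*p^3 - 2.71*p^2 + 4.25*p + 6.45
(2) = -0.13*w^3 + 2.6*w^2 + 2.86*w - 1.41
(3) = -2*q^2 + 9*q + 9
(4) = -90*g^5 + 8*g^4 + 32*g^3 - 6*g^2 - 20*g + 4
(5) = 2*a^3 - 5*a^2 + 2*a - 7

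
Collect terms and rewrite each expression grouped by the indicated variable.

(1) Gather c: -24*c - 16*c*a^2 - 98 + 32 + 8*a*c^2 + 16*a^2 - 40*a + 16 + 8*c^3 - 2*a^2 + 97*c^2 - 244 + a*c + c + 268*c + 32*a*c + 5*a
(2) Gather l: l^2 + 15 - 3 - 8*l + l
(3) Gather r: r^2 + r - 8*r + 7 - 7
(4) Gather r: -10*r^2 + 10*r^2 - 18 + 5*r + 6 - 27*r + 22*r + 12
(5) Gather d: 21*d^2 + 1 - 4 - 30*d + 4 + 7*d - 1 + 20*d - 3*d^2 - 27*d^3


(1) = 14*a^2 - 35*a + 8*c^3 + c^2*(8*a + 97) + c*(-16*a^2 + 33*a + 245) - 294
(2) = l^2 - 7*l + 12
(3) = r^2 - 7*r
(4) = 0
(5) = -27*d^3 + 18*d^2 - 3*d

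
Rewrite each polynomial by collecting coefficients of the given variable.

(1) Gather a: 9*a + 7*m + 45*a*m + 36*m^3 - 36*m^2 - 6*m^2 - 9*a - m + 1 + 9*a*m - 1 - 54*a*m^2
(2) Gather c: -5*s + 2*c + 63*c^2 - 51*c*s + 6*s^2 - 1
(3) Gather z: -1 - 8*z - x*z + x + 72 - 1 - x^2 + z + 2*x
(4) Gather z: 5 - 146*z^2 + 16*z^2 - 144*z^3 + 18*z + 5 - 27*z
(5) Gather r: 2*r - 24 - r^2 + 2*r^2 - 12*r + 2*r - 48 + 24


(1) = a*(-54*m^2 + 54*m) + 36*m^3 - 42*m^2 + 6*m
(2) = 63*c^2 + c*(2 - 51*s) + 6*s^2 - 5*s - 1
(3) = -x^2 + 3*x + z*(-x - 7) + 70
(4) = -144*z^3 - 130*z^2 - 9*z + 10
(5) = r^2 - 8*r - 48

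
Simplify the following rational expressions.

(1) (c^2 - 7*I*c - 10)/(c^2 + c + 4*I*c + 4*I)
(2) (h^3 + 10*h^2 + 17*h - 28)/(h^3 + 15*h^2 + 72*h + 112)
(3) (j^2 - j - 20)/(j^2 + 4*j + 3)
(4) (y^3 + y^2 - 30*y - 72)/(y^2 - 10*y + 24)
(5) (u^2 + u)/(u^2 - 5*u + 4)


(1) = (c^2 - 7*I*c - 10)/(c^2 + c*(1 + 4*I) + 4*I)
(2) = (h - 1)/(h + 4)
(3) = (j^2 - j - 20)/(j^2 + 4*j + 3)
(4) = (y^2 + 7*y + 12)/(y - 4)
(5) = (u^2 + u)/(u^2 - 5*u + 4)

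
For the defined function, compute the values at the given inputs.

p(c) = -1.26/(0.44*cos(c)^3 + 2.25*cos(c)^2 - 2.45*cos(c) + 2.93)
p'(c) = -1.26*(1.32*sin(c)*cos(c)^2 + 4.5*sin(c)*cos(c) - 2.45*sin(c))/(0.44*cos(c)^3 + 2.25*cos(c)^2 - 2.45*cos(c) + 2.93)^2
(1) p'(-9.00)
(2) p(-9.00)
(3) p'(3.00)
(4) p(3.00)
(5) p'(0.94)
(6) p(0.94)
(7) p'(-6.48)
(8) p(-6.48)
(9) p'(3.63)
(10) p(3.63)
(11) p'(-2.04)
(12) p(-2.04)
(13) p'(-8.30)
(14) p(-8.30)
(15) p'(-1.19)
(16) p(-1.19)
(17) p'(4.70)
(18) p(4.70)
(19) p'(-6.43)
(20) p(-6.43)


(1) = -0.06
(2) = -0.19
(3) = 0.02
(4) = -0.18
(5) = -0.12
(6) = -0.53
(7) = 0.08
(8) = -0.41
(9) = -0.07
(10) = -0.19
(11) = -0.24
(12) = -0.28
(13) = -0.25
(14) = -0.29
(15) = -0.13
(16) = -0.54
(17) = -0.36
(18) = -0.43
(19) = 0.06
(20) = -0.40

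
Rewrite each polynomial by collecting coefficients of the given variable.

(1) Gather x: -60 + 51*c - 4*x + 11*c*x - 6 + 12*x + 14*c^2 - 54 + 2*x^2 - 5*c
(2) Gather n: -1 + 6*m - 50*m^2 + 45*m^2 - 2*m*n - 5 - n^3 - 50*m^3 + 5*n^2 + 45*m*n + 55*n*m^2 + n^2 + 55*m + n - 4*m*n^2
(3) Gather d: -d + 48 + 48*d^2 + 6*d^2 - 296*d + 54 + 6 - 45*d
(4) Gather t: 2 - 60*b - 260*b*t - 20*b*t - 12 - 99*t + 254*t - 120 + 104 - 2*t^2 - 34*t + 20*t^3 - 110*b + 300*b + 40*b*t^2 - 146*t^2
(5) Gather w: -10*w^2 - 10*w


(1) = 14*c^2 + 46*c + 2*x^2 + x*(11*c + 8) - 120
(2) = -50*m^3 - 5*m^2 + 61*m - n^3 + n^2*(6 - 4*m) + n*(55*m^2 + 43*m + 1) - 6
(3) = 54*d^2 - 342*d + 108
(4) = 130*b + 20*t^3 + t^2*(40*b - 148) + t*(121 - 280*b) - 26
(5) = -10*w^2 - 10*w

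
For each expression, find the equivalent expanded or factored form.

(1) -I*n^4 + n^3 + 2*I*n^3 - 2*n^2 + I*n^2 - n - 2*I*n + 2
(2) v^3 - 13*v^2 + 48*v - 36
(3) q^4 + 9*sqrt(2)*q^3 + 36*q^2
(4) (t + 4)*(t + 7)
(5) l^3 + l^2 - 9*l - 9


(1) = (n - 2)*(n - 1)*(n + 1)*(-I*n + 1)
(2) = (v - 6)^2*(v - 1)
(3) = q^2*(q + 3*sqrt(2))*(q + 6*sqrt(2))
(4) = t^2 + 11*t + 28
(5) = (l - 3)*(l + 1)*(l + 3)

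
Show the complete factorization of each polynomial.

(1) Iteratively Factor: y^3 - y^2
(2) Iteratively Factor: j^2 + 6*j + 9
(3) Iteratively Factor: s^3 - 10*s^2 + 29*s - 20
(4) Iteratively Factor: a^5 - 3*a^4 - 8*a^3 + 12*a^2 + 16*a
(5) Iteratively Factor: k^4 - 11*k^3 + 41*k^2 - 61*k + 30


(1) = (y - 1)*(y^2) = y*(y - 1)*(y)
(2) = (j + 3)*(j + 3)
(3) = (s - 5)*(s^2 - 5*s + 4) = (s - 5)*(s - 1)*(s - 4)
(4) = (a - 4)*(a^4 + a^3 - 4*a^2 - 4*a) = (a - 4)*(a + 1)*(a^3 - 4*a) = (a - 4)*(a - 2)*(a + 1)*(a^2 + 2*a) = (a - 4)*(a - 2)*(a + 1)*(a + 2)*(a)
(5) = (k - 2)*(k^3 - 9*k^2 + 23*k - 15) = (k - 5)*(k - 2)*(k^2 - 4*k + 3) = (k - 5)*(k - 3)*(k - 2)*(k - 1)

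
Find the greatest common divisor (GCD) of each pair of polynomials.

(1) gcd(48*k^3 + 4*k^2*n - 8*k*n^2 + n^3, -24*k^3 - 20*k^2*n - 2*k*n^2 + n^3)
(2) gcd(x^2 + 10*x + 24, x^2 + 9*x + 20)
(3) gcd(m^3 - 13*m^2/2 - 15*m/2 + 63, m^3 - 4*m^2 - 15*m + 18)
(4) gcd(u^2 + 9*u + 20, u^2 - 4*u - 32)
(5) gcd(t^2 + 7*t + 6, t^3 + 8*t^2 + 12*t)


(1) = gcd((-6*k + n)*(-4*k + n)*(2*k + n), (-6*k + n)*(2*k + n)^2) = 12*k^2 + 4*k*n - n^2
(2) = x + 4
(3) = gcd((m - 6)*(m - 7/2)*(m + 3), (m - 6)*(m - 1)*(m + 3)) = m^2 - 3*m - 18
(4) = u + 4
(5) = t + 6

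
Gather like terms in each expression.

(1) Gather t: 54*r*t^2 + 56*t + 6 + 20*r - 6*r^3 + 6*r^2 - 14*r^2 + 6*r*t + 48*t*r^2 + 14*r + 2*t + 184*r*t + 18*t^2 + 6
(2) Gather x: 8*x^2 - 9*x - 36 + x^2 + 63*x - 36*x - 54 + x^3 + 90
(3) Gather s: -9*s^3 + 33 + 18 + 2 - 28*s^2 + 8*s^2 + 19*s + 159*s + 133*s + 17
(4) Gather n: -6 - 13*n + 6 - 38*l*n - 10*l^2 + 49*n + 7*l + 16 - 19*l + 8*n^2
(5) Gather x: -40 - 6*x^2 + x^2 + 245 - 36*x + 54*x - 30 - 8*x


(1) = -6*r^3 - 8*r^2 + 34*r + t^2*(54*r + 18) + t*(48*r^2 + 190*r + 58) + 12
(2) = x^3 + 9*x^2 + 18*x
(3) = -9*s^3 - 20*s^2 + 311*s + 70
(4) = -10*l^2 - 12*l + 8*n^2 + n*(36 - 38*l) + 16
(5) = -5*x^2 + 10*x + 175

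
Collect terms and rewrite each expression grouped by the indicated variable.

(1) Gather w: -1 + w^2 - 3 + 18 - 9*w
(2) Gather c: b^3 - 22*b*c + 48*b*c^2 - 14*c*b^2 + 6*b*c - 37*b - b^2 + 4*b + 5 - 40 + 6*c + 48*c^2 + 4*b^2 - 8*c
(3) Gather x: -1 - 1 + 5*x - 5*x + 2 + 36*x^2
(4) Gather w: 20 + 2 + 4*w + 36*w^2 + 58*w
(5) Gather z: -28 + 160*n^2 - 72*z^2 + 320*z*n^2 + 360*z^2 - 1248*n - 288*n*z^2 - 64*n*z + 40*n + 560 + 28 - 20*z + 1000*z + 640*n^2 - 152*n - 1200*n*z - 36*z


(1) = w^2 - 9*w + 14
(2) = b^3 + 3*b^2 - 33*b + c^2*(48*b + 48) + c*(-14*b^2 - 16*b - 2) - 35
(3) = 36*x^2
(4) = 36*w^2 + 62*w + 22
(5) = 800*n^2 - 1360*n + z^2*(288 - 288*n) + z*(320*n^2 - 1264*n + 944) + 560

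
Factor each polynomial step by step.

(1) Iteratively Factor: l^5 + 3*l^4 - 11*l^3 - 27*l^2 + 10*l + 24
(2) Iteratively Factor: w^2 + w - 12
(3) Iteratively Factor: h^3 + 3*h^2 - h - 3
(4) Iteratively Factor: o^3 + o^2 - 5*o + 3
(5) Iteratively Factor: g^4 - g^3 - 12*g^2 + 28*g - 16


(1) = (l - 1)*(l^4 + 4*l^3 - 7*l^2 - 34*l - 24) = (l - 1)*(l + 2)*(l^3 + 2*l^2 - 11*l - 12) = (l - 1)*(l + 2)*(l + 4)*(l^2 - 2*l - 3) = (l - 3)*(l - 1)*(l + 2)*(l + 4)*(l + 1)
(2) = (w + 4)*(w - 3)
(3) = (h + 3)*(h^2 - 1) = (h + 1)*(h + 3)*(h - 1)
(4) = (o - 1)*(o^2 + 2*o - 3) = (o - 1)^2*(o + 3)
(5) = (g - 1)*(g^3 - 12*g + 16) = (g - 2)*(g - 1)*(g^2 + 2*g - 8) = (g - 2)^2*(g - 1)*(g + 4)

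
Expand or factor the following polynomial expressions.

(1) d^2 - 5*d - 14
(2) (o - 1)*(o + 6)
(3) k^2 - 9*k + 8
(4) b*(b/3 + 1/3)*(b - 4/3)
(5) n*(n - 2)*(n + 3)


(1) = (d - 7)*(d + 2)
(2) = o^2 + 5*o - 6
(3) = (k - 8)*(k - 1)
(4) = b^3/3 - b^2/9 - 4*b/9
(5) = n^3 + n^2 - 6*n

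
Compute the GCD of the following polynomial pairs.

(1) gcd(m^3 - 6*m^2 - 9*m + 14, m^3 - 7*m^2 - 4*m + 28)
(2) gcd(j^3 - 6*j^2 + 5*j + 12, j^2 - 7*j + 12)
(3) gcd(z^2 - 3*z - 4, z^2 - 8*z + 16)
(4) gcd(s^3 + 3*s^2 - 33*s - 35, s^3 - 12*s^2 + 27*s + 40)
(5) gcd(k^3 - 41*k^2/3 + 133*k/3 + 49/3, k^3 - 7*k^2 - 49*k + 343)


(1) = m^2 - 5*m - 14
(2) = gcd((j - 4)*(j - 3)*(j + 1), (j - 4)*(j - 3)) = j^2 - 7*j + 12
(3) = z - 4
(4) = gcd((s - 5)*(s + 1)*(s + 7), (s - 8)*(s - 5)*(s + 1)) = s^2 - 4*s - 5
(5) = k^2 - 14*k + 49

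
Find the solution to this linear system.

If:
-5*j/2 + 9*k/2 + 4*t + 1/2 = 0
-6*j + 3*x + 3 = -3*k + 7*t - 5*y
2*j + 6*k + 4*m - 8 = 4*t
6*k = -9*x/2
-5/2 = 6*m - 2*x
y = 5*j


Then:
j = -6971/9432
k = 1057/1048
m = -4079/4716
t = -8119/4716
x = -1057/786
y = -34855/9432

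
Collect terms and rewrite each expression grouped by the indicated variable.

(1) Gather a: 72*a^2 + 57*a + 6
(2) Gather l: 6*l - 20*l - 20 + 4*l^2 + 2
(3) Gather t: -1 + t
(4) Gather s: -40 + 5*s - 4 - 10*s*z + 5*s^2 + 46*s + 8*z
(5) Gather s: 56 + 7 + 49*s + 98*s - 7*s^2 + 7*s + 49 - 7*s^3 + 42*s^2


(1) = 72*a^2 + 57*a + 6
(2) = 4*l^2 - 14*l - 18
(3) = t - 1
(4) = 5*s^2 + s*(51 - 10*z) + 8*z - 44
(5) = -7*s^3 + 35*s^2 + 154*s + 112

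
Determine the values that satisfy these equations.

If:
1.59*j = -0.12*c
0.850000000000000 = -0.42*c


Then:
c = -2.02
j = 0.15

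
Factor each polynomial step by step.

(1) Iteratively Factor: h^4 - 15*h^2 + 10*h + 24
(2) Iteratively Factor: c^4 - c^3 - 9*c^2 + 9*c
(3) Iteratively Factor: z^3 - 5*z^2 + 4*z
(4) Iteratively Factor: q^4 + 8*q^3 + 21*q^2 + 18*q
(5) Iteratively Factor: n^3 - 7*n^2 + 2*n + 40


(1) = (h - 3)*(h^3 + 3*h^2 - 6*h - 8) = (h - 3)*(h - 2)*(h^2 + 5*h + 4) = (h - 3)*(h - 2)*(h + 1)*(h + 4)
(2) = (c)*(c^3 - c^2 - 9*c + 9) = c*(c - 1)*(c^2 - 9) = c*(c - 3)*(c - 1)*(c + 3)
(3) = (z - 1)*(z^2 - 4*z) = z*(z - 1)*(z - 4)
(4) = (q + 2)*(q^3 + 6*q^2 + 9*q) = (q + 2)*(q + 3)*(q^2 + 3*q) = q*(q + 2)*(q + 3)*(q + 3)
(5) = (n - 4)*(n^2 - 3*n - 10) = (n - 4)*(n + 2)*(n - 5)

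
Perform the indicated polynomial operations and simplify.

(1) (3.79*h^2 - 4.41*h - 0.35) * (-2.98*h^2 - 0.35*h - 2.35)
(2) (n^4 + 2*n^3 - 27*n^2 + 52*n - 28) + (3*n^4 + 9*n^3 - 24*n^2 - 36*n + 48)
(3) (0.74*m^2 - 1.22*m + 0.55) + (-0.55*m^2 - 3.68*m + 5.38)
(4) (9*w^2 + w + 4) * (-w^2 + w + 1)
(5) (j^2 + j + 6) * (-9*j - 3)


(1) = -11.2942*h^4 + 11.8153*h^3 - 6.32*h^2 + 10.486*h + 0.8225
(2) = 4*n^4 + 11*n^3 - 51*n^2 + 16*n + 20
(3) = 0.19*m^2 - 4.9*m + 5.93
(4) = -9*w^4 + 8*w^3 + 6*w^2 + 5*w + 4
(5) = -9*j^3 - 12*j^2 - 57*j - 18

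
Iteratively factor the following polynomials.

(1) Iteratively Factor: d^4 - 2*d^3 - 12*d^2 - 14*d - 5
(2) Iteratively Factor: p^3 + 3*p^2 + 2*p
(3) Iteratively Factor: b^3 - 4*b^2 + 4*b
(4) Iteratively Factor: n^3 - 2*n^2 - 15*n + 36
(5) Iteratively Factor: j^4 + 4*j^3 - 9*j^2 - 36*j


(1) = (d + 1)*(d^3 - 3*d^2 - 9*d - 5) = (d - 5)*(d + 1)*(d^2 + 2*d + 1) = (d - 5)*(d + 1)^2*(d + 1)
(2) = (p + 1)*(p^2 + 2*p) = (p + 1)*(p + 2)*(p)
(3) = (b - 2)*(b^2 - 2*b) = b*(b - 2)*(b - 2)
(4) = (n + 4)*(n^2 - 6*n + 9) = (n - 3)*(n + 4)*(n - 3)
(5) = (j)*(j^3 + 4*j^2 - 9*j - 36) = j*(j - 3)*(j^2 + 7*j + 12) = j*(j - 3)*(j + 3)*(j + 4)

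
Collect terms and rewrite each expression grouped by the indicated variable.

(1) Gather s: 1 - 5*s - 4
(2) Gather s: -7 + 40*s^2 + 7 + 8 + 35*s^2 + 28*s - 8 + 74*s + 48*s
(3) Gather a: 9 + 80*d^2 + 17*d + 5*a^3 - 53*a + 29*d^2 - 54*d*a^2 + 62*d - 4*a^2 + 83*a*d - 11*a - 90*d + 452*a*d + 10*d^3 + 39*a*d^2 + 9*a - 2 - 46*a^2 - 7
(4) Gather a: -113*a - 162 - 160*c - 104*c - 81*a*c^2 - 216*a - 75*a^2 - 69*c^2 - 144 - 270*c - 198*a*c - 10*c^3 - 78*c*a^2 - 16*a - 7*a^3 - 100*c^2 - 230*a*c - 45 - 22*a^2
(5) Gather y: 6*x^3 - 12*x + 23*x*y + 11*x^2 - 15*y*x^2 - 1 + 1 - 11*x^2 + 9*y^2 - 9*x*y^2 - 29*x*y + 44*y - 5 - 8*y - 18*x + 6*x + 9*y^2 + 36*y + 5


(1) = -5*s - 3
(2) = 75*s^2 + 150*s
(3) = 5*a^3 + a^2*(-54*d - 50) + a*(39*d^2 + 535*d - 55) + 10*d^3 + 109*d^2 - 11*d
(4) = -7*a^3 + a^2*(-78*c - 97) + a*(-81*c^2 - 428*c - 345) - 10*c^3 - 169*c^2 - 534*c - 351
(5) = 6*x^3 - 24*x + y^2*(18 - 9*x) + y*(-15*x^2 - 6*x + 72)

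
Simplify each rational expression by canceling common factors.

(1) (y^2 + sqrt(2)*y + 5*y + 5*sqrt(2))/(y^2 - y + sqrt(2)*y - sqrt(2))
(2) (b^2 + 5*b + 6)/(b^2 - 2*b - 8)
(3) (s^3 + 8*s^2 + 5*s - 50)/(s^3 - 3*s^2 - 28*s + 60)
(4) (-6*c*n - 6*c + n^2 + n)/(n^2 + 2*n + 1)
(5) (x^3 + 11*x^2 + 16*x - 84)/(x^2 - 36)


(1) = (y + 5)/(y - 1)
(2) = (b + 3)/(b - 4)
(3) = (s + 5)/(s - 6)
(4) = (-6*c + n)/(n + 1)
(5) = (x^2 + 5*x - 14)/(x - 6)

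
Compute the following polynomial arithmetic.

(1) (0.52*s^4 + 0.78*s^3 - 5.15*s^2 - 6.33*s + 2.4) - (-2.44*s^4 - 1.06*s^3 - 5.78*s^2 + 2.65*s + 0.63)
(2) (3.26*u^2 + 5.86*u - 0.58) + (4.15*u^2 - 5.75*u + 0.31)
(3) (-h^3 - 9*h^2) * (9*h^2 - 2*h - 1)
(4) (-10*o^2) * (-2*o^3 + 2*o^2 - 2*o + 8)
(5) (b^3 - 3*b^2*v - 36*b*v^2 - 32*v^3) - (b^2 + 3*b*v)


(1) = 2.96*s^4 + 1.84*s^3 + 0.63*s^2 - 8.98*s + 1.77
(2) = 7.41*u^2 + 0.11*u - 0.27
(3) = -9*h^5 - 79*h^4 + 19*h^3 + 9*h^2
(4) = 20*o^5 - 20*o^4 + 20*o^3 - 80*o^2
(5) = b^3 - 3*b^2*v - b^2 - 36*b*v^2 - 3*b*v - 32*v^3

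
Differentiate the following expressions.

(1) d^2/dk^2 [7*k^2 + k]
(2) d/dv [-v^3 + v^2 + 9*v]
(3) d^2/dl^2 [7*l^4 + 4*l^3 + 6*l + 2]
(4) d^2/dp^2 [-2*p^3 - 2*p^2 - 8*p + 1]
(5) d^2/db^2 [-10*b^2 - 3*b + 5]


(1) = 14
(2) = -3*v^2 + 2*v + 9
(3) = 12*l*(7*l + 2)
(4) = -12*p - 4
(5) = -20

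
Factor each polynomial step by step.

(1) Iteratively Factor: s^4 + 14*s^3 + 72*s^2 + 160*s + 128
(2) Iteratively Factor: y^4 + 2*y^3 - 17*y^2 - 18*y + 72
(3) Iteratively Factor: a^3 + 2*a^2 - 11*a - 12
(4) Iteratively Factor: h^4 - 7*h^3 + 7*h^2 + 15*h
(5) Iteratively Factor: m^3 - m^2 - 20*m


(1) = (s + 2)*(s^3 + 12*s^2 + 48*s + 64) = (s + 2)*(s + 4)*(s^2 + 8*s + 16) = (s + 2)*(s + 4)^2*(s + 4)
(2) = (y - 2)*(y^3 + 4*y^2 - 9*y - 36) = (y - 2)*(y + 3)*(y^2 + y - 12) = (y - 3)*(y - 2)*(y + 3)*(y + 4)
(3) = (a - 3)*(a^2 + 5*a + 4) = (a - 3)*(a + 1)*(a + 4)
(4) = (h)*(h^3 - 7*h^2 + 7*h + 15) = h*(h + 1)*(h^2 - 8*h + 15) = h*(h - 5)*(h + 1)*(h - 3)
(5) = (m - 5)*(m^2 + 4*m) = (m - 5)*(m + 4)*(m)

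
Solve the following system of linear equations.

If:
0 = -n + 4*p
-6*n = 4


Then:
n = -2/3
p = -1/6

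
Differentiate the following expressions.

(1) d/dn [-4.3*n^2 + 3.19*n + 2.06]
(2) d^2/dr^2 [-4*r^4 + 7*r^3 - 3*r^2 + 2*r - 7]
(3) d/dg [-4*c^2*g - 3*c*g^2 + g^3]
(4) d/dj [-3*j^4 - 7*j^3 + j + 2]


(1) = 3.19 - 8.6*n
(2) = -48*r^2 + 42*r - 6
(3) = -4*c^2 - 6*c*g + 3*g^2
(4) = -12*j^3 - 21*j^2 + 1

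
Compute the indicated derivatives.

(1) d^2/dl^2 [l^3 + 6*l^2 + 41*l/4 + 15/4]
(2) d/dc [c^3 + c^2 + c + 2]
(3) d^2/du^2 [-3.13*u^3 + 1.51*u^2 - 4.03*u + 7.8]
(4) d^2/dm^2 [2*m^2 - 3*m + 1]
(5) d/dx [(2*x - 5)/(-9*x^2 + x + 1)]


(1) = 6*l + 12
(2) = 3*c^2 + 2*c + 1
(3) = 3.02 - 18.78*u
(4) = 4
(5) = (-18*x^2 + 2*x + (2*x - 5)*(18*x - 1) + 2)/(-9*x^2 + x + 1)^2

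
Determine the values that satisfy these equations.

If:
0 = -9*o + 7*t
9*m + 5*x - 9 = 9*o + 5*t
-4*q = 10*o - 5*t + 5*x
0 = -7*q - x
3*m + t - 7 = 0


Then:
m = 8018/3795
o = 651/1265
q = 15/253
t = 837/1265
x = -105/253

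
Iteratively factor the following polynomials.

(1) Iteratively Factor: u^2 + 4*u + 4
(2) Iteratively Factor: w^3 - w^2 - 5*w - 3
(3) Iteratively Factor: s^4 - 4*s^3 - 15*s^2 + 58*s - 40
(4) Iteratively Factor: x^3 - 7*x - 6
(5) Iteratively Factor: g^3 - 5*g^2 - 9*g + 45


(1) = (u + 2)*(u + 2)
(2) = (w + 1)*(w^2 - 2*w - 3) = (w + 1)^2*(w - 3)
(3) = (s - 2)*(s^3 - 2*s^2 - 19*s + 20) = (s - 5)*(s - 2)*(s^2 + 3*s - 4) = (s - 5)*(s - 2)*(s + 4)*(s - 1)
(4) = (x + 1)*(x^2 - x - 6) = (x + 1)*(x + 2)*(x - 3)
(5) = (g - 5)*(g^2 - 9) = (g - 5)*(g + 3)*(g - 3)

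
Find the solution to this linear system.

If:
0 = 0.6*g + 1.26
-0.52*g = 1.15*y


Then:
g = -2.10
y = 0.95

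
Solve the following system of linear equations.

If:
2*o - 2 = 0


Then:
o = 1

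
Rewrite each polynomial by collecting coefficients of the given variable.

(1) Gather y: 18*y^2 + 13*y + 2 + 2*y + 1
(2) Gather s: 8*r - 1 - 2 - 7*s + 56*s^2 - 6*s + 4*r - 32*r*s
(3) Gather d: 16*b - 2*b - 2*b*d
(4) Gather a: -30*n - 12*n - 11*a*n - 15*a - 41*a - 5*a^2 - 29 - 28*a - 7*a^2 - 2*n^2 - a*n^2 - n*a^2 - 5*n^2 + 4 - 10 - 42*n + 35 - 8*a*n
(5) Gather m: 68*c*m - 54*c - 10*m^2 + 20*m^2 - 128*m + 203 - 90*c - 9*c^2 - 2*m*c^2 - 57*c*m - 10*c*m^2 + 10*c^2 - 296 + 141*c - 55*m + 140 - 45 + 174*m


(1) = 18*y^2 + 15*y + 3
(2) = 12*r + 56*s^2 + s*(-32*r - 13) - 3
(3) = -2*b*d + 14*b
(4) = a^2*(-n - 12) + a*(-n^2 - 19*n - 84) - 7*n^2 - 84*n
(5) = c^2 - 3*c + m^2*(10 - 10*c) + m*(-2*c^2 + 11*c - 9) + 2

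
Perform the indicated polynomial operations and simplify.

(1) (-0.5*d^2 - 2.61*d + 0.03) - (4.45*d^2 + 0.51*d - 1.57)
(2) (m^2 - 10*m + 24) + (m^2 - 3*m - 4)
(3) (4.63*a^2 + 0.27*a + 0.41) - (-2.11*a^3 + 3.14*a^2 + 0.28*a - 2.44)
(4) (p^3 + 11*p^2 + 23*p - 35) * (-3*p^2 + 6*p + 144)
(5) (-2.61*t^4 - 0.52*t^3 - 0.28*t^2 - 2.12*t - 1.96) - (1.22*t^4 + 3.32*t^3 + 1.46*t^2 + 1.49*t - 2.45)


(1) = -4.95*d^2 - 3.12*d + 1.6
(2) = 2*m^2 - 13*m + 20
(3) = 2.11*a^3 + 1.49*a^2 - 0.01*a + 2.85
(4) = -3*p^5 - 27*p^4 + 141*p^3 + 1827*p^2 + 3102*p - 5040
(5) = -3.83*t^4 - 3.84*t^3 - 1.74*t^2 - 3.61*t + 0.49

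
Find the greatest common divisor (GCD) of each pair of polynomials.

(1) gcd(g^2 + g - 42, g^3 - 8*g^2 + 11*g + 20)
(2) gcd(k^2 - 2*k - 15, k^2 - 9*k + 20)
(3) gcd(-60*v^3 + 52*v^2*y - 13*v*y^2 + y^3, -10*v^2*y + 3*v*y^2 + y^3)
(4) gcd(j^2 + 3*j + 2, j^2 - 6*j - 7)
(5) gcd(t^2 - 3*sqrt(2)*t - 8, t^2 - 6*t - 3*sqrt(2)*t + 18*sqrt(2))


(1) = gcd((g - 6)*(g + 7), (g - 5)*(g - 4)*(g + 1)) = 1
(2) = k - 5
(3) = gcd((-6*v + y)*(-5*v + y)*(-2*v + y), y*(-2*v + y)*(5*v + y)) = -2*v + y
(4) = j + 1
(5) = 1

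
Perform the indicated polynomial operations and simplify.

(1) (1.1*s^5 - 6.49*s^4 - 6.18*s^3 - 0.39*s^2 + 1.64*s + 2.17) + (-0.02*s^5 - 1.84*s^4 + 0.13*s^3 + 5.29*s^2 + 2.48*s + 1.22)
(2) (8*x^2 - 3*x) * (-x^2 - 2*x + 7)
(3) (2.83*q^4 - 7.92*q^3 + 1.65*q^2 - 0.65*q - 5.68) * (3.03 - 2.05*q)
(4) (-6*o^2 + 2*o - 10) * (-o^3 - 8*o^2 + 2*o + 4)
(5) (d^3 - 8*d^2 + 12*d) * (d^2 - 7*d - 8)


(1) = 1.08*s^5 - 8.33*s^4 - 6.05*s^3 + 4.9*s^2 + 4.12*s + 3.39
(2) = -8*x^4 - 13*x^3 + 62*x^2 - 21*x
(3) = -5.8015*q^5 + 24.8109*q^4 - 27.3801*q^3 + 6.332*q^2 + 9.6745*q - 17.2104
(4) = 6*o^5 + 46*o^4 - 18*o^3 + 60*o^2 - 12*o - 40
(5) = d^5 - 15*d^4 + 60*d^3 - 20*d^2 - 96*d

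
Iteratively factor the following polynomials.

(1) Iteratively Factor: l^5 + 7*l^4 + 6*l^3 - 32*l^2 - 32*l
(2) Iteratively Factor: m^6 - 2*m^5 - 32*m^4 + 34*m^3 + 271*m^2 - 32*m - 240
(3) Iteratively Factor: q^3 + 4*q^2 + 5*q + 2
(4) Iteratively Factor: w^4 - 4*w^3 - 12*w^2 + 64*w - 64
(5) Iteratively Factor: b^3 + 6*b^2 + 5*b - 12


(1) = (l + 1)*(l^4 + 6*l^3 - 32*l) = l*(l + 1)*(l^3 + 6*l^2 - 32) = l*(l + 1)*(l + 4)*(l^2 + 2*l - 8) = l*(l - 2)*(l + 1)*(l + 4)*(l + 4)
(2) = (m - 4)*(m^5 + 2*m^4 - 24*m^3 - 62*m^2 + 23*m + 60) = (m - 4)*(m + 4)*(m^4 - 2*m^3 - 16*m^2 + 2*m + 15) = (m - 4)*(m - 1)*(m + 4)*(m^3 - m^2 - 17*m - 15) = (m - 4)*(m - 1)*(m + 1)*(m + 4)*(m^2 - 2*m - 15) = (m - 4)*(m - 1)*(m + 1)*(m + 3)*(m + 4)*(m - 5)
(3) = (q + 2)*(q^2 + 2*q + 1) = (q + 1)*(q + 2)*(q + 1)
(4) = (w - 2)*(w^3 - 2*w^2 - 16*w + 32) = (w - 4)*(w - 2)*(w^2 + 2*w - 8) = (w - 4)*(w - 2)*(w + 4)*(w - 2)
(5) = (b - 1)*(b^2 + 7*b + 12) = (b - 1)*(b + 3)*(b + 4)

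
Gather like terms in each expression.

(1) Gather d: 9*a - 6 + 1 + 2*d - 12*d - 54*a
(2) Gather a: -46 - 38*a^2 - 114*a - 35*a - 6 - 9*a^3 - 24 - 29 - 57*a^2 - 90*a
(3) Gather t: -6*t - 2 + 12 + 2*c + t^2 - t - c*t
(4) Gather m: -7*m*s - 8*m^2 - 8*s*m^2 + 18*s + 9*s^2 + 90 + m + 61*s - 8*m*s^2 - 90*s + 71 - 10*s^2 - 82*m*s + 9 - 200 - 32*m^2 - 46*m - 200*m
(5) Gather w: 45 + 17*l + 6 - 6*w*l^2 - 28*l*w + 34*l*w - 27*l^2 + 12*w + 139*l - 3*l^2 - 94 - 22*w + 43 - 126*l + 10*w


(1) = -45*a - 10*d - 5
(2) = -9*a^3 - 95*a^2 - 239*a - 105
(3) = 2*c + t^2 + t*(-c - 7) + 10
(4) = m^2*(-8*s - 40) + m*(-8*s^2 - 89*s - 245) - s^2 - 11*s - 30
(5) = -30*l^2 + 30*l + w*(-6*l^2 + 6*l)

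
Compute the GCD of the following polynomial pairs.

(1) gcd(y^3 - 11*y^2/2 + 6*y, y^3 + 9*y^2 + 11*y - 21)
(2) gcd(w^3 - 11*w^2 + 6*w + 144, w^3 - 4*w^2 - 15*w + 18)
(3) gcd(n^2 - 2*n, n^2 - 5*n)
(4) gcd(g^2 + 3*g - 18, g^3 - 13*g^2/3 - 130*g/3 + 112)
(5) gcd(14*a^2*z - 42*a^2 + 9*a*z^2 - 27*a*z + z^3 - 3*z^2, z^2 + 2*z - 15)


(1) = gcd(y*(y - 4)*(y - 3/2), (y - 1)*(y + 3)*(y + 7)) = 1
(2) = gcd((w - 8)*(w - 6)*(w + 3), (w - 6)*(w - 1)*(w + 3)) = w^2 - 3*w - 18
(3) = n
(4) = g + 6
(5) = z - 3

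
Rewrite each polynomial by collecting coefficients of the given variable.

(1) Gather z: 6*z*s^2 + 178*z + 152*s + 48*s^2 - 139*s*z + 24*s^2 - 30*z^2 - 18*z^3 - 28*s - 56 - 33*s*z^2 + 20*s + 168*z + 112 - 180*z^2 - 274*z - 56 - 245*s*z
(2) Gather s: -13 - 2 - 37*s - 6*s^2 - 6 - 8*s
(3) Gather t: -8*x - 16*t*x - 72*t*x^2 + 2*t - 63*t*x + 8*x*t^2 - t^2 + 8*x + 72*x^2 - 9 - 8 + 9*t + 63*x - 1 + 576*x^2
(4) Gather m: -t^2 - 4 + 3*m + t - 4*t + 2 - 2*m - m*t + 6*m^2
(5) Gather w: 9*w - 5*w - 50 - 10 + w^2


(1) = 72*s^2 + 144*s - 18*z^3 + z^2*(-33*s - 210) + z*(6*s^2 - 384*s + 72)
(2) = -6*s^2 - 45*s - 21
(3) = t^2*(8*x - 1) + t*(-72*x^2 - 79*x + 11) + 648*x^2 + 63*x - 18
(4) = 6*m^2 + m*(1 - t) - t^2 - 3*t - 2
(5) = w^2 + 4*w - 60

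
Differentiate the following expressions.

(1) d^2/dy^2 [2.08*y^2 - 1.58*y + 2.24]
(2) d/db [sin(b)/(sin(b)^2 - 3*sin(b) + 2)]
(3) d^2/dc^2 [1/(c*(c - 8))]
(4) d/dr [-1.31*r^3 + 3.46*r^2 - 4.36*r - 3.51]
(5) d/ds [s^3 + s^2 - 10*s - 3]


(1) = 4.16000000000000
(2) = (cos(b)^2 + 1)*cos(b)/((sin(b) - 2)^2*(sin(b) - 1)^2)
(3) = 2*(c^2 + c*(c - 8) + (c - 8)^2)/(c^3*(c - 8)^3)
(4) = -3.93*r^2 + 6.92*r - 4.36
(5) = 3*s^2 + 2*s - 10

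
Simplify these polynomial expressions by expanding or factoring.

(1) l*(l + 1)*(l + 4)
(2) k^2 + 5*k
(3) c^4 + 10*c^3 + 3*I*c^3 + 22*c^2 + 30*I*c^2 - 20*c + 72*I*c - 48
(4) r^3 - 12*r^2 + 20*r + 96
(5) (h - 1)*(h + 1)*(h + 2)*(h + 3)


(1) = l^3 + 5*l^2 + 4*l
(2) = k*(k + 5)
(3) = (c + 4)*(c + 6)*(c + I)*(c + 2*I)
(4) = (r - 8)*(r - 6)*(r + 2)
(5) = h^4 + 5*h^3 + 5*h^2 - 5*h - 6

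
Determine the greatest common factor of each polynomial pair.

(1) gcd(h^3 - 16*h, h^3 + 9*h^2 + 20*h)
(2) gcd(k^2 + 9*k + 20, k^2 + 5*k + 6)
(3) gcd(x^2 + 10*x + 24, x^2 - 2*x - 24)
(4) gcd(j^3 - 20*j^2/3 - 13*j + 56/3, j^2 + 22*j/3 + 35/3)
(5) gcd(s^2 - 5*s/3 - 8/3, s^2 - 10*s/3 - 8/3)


(1) = gcd(h*(h - 4)*(h + 4), h*(h + 4)*(h + 5)) = h^2 + 4*h
(2) = 1
(3) = x + 4
(4) = gcd((j - 8)*(j - 1)*(j + 7/3), (j + 7/3)*(j + 5)) = j + 7/3
(5) = 1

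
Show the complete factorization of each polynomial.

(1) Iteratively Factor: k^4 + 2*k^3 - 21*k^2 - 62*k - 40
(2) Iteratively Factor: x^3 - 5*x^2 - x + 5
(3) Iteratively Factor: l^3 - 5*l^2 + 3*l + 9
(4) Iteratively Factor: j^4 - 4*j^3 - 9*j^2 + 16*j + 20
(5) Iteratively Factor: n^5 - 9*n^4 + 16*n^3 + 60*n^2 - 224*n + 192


(1) = (k + 1)*(k^3 + k^2 - 22*k - 40) = (k + 1)*(k + 2)*(k^2 - k - 20) = (k - 5)*(k + 1)*(k + 2)*(k + 4)
(2) = (x - 1)*(x^2 - 4*x - 5) = (x - 1)*(x + 1)*(x - 5)
(3) = (l - 3)*(l^2 - 2*l - 3) = (l - 3)^2*(l + 1)
(4) = (j - 2)*(j^3 - 2*j^2 - 13*j - 10) = (j - 5)*(j - 2)*(j^2 + 3*j + 2) = (j - 5)*(j - 2)*(j + 1)*(j + 2)
(5) = (n - 4)*(n^4 - 5*n^3 - 4*n^2 + 44*n - 48) = (n - 4)*(n + 3)*(n^3 - 8*n^2 + 20*n - 16) = (n - 4)*(n - 2)*(n + 3)*(n^2 - 6*n + 8) = (n - 4)^2*(n - 2)*(n + 3)*(n - 2)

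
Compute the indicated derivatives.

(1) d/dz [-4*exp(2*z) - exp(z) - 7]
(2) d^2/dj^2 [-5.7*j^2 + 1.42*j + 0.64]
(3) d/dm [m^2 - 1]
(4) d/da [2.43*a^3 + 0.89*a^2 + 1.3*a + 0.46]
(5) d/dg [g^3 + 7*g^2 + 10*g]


(1) = (-8*exp(z) - 1)*exp(z)
(2) = -11.4000000000000
(3) = 2*m
(4) = 7.29*a^2 + 1.78*a + 1.3
(5) = 3*g^2 + 14*g + 10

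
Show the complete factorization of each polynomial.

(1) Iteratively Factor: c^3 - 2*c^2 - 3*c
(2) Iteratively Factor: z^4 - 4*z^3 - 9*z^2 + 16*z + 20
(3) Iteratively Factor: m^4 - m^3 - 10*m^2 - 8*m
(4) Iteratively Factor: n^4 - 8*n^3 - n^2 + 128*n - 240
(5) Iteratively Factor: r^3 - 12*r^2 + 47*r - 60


(1) = (c + 1)*(c^2 - 3*c) = (c - 3)*(c + 1)*(c)
(2) = (z + 1)*(z^3 - 5*z^2 - 4*z + 20) = (z + 1)*(z + 2)*(z^2 - 7*z + 10) = (z - 2)*(z + 1)*(z + 2)*(z - 5)
(3) = (m + 2)*(m^3 - 3*m^2 - 4*m) = m*(m + 2)*(m^2 - 3*m - 4) = m*(m - 4)*(m + 2)*(m + 1)
(4) = (n - 5)*(n^3 - 3*n^2 - 16*n + 48) = (n - 5)*(n - 3)*(n^2 - 16) = (n - 5)*(n - 3)*(n + 4)*(n - 4)
(5) = (r - 4)*(r^2 - 8*r + 15) = (r - 5)*(r - 4)*(r - 3)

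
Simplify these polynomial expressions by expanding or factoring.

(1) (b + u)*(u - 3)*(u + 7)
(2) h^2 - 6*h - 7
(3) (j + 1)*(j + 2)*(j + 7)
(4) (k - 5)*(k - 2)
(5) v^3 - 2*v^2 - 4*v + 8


(1) = b*u^2 + 4*b*u - 21*b + u^3 + 4*u^2 - 21*u
(2) = (h - 7)*(h + 1)
(3) = j^3 + 10*j^2 + 23*j + 14
(4) = k^2 - 7*k + 10
(5) = (v - 2)^2*(v + 2)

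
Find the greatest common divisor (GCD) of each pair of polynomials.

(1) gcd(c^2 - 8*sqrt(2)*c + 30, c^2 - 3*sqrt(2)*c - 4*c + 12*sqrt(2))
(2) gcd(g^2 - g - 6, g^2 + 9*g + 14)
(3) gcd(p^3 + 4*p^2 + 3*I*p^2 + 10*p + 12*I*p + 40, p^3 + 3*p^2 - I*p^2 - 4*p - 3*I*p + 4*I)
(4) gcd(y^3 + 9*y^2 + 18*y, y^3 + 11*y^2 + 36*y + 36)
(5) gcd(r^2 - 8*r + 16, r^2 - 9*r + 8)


(1) = c - 3*sqrt(2)
(2) = g + 2
(3) = gcd((p + 4)*(p - 2*I)*(p + 5*I), (p - 1)*(p + 4)*(p - I)) = p + 4
(4) = gcd(y*(y + 3)*(y + 6), (y + 2)*(y + 3)*(y + 6)) = y^2 + 9*y + 18
(5) = 1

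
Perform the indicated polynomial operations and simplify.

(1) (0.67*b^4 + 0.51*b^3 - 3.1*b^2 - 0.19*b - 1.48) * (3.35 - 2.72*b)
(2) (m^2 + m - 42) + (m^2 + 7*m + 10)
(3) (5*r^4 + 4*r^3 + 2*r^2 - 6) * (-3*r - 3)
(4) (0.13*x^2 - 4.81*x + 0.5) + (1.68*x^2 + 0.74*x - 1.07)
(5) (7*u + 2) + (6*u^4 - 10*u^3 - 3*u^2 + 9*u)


(1) = -1.8224*b^5 + 0.8573*b^4 + 10.1405*b^3 - 9.8682*b^2 + 3.3891*b - 4.958
(2) = 2*m^2 + 8*m - 32
(3) = -15*r^5 - 27*r^4 - 18*r^3 - 6*r^2 + 18*r + 18
(4) = 1.81*x^2 - 4.07*x - 0.57
(5) = 6*u^4 - 10*u^3 - 3*u^2 + 16*u + 2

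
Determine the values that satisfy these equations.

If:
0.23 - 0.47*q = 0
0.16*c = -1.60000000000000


Then:
c = -10.00
q = 0.49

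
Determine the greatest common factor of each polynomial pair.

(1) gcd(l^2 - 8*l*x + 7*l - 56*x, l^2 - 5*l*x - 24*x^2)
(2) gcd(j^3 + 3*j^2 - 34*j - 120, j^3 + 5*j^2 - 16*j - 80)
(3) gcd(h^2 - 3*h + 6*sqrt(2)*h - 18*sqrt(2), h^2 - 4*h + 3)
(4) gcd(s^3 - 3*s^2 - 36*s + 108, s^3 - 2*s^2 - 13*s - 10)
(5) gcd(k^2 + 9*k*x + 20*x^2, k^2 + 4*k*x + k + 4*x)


(1) = -l + 8*x
(2) = gcd((j - 6)*(j + 4)*(j + 5), (j - 4)*(j + 4)*(j + 5)) = j^2 + 9*j + 20
(3) = h - 3
(4) = 1
(5) = gcd((k + 4*x)*(k + 5*x), (k + 1)*(k + 4*x)) = k + 4*x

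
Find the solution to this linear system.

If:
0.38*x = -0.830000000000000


Then:
x = -2.18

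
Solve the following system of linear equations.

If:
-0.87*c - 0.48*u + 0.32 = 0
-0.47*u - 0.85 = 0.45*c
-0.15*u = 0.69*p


Then:
c = 2.89
p = 1.00
u = -4.58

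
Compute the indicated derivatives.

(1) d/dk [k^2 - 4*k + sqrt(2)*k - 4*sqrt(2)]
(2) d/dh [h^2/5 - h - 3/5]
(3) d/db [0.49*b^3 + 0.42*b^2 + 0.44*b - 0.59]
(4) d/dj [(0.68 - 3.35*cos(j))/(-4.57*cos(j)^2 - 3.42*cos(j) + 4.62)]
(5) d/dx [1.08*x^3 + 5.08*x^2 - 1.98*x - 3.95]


(1) = 2*k - 4 + sqrt(2)
(2) = 2*h/5 - 1
(3) = 1.47*b^2 + 0.84*b + 0.44
(4) = (15.3095*cos(j)^2 - 6.2152*cos(j) + 13.1514)*sin(j)/(20.8849*cos(j)^4 + 31.2588*cos(j)^3 - 30.5304*cos(j)^2 - 31.6008*cos(j) + 21.3444)
(5) = 3.24*x^2 + 10.16*x - 1.98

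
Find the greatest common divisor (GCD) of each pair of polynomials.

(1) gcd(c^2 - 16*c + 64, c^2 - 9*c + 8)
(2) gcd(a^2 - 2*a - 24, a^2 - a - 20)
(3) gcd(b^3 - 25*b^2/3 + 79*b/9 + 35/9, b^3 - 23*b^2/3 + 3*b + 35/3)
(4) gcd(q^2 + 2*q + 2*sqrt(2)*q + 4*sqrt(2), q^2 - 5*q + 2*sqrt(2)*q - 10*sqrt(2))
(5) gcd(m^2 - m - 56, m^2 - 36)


(1) = gcd((c - 8)^2, (c - 8)*(c - 1)) = c - 8
(2) = gcd((a - 6)*(a + 4), (a - 5)*(a + 4)) = a + 4
(3) = b^2 - 26*b/3 + 35/3
(4) = q + 2*sqrt(2)
(5) = gcd((m - 8)*(m + 7), (m - 6)*(m + 6)) = 1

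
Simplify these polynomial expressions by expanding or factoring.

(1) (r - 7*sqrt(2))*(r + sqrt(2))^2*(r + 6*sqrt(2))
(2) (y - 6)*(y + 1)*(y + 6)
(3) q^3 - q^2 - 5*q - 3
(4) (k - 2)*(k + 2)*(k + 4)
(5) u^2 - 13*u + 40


(1) = r^4 + sqrt(2)*r^3 - 86*r^2 - 170*sqrt(2)*r - 168
(2) = y^3 + y^2 - 36*y - 36
(3) = (q - 3)*(q + 1)^2
(4) = k^3 + 4*k^2 - 4*k - 16
(5) = (u - 8)*(u - 5)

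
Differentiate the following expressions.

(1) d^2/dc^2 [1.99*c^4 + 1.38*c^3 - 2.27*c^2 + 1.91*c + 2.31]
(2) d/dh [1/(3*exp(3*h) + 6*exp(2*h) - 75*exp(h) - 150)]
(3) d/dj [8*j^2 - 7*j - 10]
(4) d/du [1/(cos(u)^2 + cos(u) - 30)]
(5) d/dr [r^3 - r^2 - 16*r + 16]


(1) = 23.88*c^2 + 8.28*c - 4.54
(2) = (-3*exp(2*h) - 4*exp(h) + 25)*exp(h)/(3*(exp(3*h) + 2*exp(2*h) - 25*exp(h) - 50)^2)
(3) = 16*j - 7
(4) = (2*cos(u) + 1)*sin(u)/(cos(u)^2 + cos(u) - 30)^2
(5) = 3*r^2 - 2*r - 16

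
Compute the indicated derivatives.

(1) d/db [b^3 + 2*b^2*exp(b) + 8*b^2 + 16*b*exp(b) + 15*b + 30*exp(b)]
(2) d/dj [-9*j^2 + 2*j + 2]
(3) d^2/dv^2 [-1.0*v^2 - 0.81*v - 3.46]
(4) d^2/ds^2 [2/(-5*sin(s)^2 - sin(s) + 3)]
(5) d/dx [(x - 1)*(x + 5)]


(1) = 2*b^2*exp(b) + 3*b^2 + 20*b*exp(b) + 16*b + 46*exp(b) + 15
(2) = 2 - 18*j
(3) = -2.00000000000000
(4) = 2*(100*sin(s)^4 + 15*sin(s)^3 - 89*sin(s)^2 - 27*sin(s) - 32)/(5*sin(s)^2 + sin(s) - 3)^3
(5) = 2*x + 4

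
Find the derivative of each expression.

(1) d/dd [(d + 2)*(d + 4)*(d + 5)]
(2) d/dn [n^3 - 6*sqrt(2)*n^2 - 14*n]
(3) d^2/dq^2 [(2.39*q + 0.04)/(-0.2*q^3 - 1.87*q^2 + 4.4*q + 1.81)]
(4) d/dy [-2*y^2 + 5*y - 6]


(1) = 3*d^2 + 22*d + 38
(2) = 3*n^2 - 12*sqrt(2)*n - 14
(3) = (-0.5736*q^5 - 5.38236*q^4 - 21.160942*q^3 - 11.010216*q^2 - 46.648758*q + 36.248344)/(0.008*q^9 + 0.2244*q^8 + 1.57014*q^7 - 3.551597*q^6 - 38.60472*q^5 + 99.178233*q^4 + 6.13774*q^3 - 86.745879*q^2 - 43.24452*q - 5.929741)
(4) = 5 - 4*y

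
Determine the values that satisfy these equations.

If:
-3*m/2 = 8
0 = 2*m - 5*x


Then:
m = -16/3
x = -32/15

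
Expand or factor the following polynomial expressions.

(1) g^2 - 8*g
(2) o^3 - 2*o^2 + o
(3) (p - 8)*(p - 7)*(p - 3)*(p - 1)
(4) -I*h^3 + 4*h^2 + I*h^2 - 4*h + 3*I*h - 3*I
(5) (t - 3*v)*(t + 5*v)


(1) = g*(g - 8)
(2) = o*(o - 1)^2
(3) = p^4 - 19*p^3 + 119*p^2 - 269*p + 168
(4) = (h + I)*(h + 3*I)*(-I*h + I)
(5) = t^2 + 2*t*v - 15*v^2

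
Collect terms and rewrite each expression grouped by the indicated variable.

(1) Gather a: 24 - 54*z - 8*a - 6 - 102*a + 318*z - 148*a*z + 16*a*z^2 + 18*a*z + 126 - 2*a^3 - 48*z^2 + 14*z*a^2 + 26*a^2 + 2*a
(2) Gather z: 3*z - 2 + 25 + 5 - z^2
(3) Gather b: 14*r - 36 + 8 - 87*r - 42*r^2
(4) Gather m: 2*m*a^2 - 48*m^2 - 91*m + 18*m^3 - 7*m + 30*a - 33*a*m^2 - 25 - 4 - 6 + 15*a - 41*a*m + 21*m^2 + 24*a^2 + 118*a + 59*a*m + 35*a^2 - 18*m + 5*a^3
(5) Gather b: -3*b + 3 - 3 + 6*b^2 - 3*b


(1) = -2*a^3 + a^2*(14*z + 26) + a*(16*z^2 - 130*z - 108) - 48*z^2 + 264*z + 144
(2) = -z^2 + 3*z + 28
(3) = -42*r^2 - 73*r - 28
(4) = 5*a^3 + 59*a^2 + 163*a + 18*m^3 + m^2*(-33*a - 27) + m*(2*a^2 + 18*a - 116) - 35
(5) = 6*b^2 - 6*b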